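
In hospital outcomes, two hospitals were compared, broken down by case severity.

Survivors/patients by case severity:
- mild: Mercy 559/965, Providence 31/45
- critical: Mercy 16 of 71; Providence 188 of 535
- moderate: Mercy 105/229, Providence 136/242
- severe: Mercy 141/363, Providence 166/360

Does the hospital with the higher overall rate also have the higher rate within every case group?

Mild: Mercy 559/965 = 57.9%, Providence 31/45 = 68.9% → Providence
Critical: Mercy 16/71 = 22.5%, Providence 188/535 = 35.1% → Providence
Moderate: Mercy 105/229 = 45.9%, Providence 136/242 = 56.2% → Providence
Severe: Mercy 141/363 = 38.8%, Providence 166/360 = 46.1% → Providence
Overall: Mercy 821/1628 = 50.4%, Providence 521/1182 = 44.1% → Mercy
Providence wins each case group but Mercy wins overall — the comparison reverses. Providence's patients skew toward critical, which has a lower base rate.

No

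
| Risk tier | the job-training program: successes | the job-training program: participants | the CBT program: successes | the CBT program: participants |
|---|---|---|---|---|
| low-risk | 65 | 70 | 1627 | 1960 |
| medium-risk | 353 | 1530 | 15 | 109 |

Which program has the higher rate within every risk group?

the job-training program

Low-risk: the job-training program 65/70 = 92.9%, the CBT program 1627/1960 = 83.0% → the job-training program
Medium-risk: the job-training program 353/1530 = 23.1%, the CBT program 15/109 = 13.8% → the job-training program
The job-training program has the higher rate in both groups.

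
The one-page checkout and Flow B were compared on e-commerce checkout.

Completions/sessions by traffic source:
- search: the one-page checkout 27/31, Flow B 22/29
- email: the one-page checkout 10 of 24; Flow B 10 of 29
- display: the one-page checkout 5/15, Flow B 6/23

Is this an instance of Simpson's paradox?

Search: the one-page checkout 27/31 = 87.1%, Flow B 22/29 = 75.9% → the one-page checkout
Email: the one-page checkout 10/24 = 41.7%, Flow B 10/29 = 34.5% → the one-page checkout
Display: the one-page checkout 5/15 = 33.3%, Flow B 6/23 = 26.1% → the one-page checkout
Overall: the one-page checkout 42/70 = 60.0%, Flow B 38/81 = 46.9% → the one-page checkout
The one-page checkout wins overall and in every traffic group — no reversal.

No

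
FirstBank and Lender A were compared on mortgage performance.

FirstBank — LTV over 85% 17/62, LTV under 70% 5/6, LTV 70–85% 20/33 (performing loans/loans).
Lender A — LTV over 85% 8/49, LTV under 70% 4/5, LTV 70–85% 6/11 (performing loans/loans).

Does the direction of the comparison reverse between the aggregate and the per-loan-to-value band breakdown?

LTV over 85%: FirstBank 17/62 = 27.4%, Lender A 8/49 = 16.3% → FirstBank
LTV under 70%: FirstBank 5/6 = 83.3%, Lender A 4/5 = 80.0% → FirstBank
LTV 70–85%: FirstBank 20/33 = 60.6%, Lender A 6/11 = 54.5% → FirstBank
Overall: FirstBank 42/101 = 41.6%, Lender A 18/65 = 27.7% → FirstBank
FirstBank wins overall and in every loan-to-value group — no reversal.

No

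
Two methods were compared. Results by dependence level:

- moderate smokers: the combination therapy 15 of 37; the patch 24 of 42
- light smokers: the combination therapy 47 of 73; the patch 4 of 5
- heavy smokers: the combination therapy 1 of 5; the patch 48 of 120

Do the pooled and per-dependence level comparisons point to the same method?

No

Moderate smokers: the combination therapy 15/37 = 40.5%, the patch 24/42 = 57.1% → the patch
Light smokers: the combination therapy 47/73 = 64.4%, the patch 4/5 = 80.0% → the patch
Heavy smokers: the combination therapy 1/5 = 20.0%, the patch 48/120 = 40.0% → the patch
Overall: the combination therapy 63/115 = 54.8%, the patch 76/167 = 45.5% → the combination therapy
The patch wins each dependence group but the combination therapy wins overall — the comparison reverses. The patch's participants skew toward heavy smokers, which has a lower base rate.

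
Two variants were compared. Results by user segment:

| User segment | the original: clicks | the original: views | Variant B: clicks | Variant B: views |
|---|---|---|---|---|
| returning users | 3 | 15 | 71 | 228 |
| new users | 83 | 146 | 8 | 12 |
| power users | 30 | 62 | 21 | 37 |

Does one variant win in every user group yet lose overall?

Returning users: the original 3/15 = 20.0%, Variant B 71/228 = 31.1% → Variant B
New users: the original 83/146 = 56.8%, Variant B 8/12 = 66.7% → Variant B
Power users: the original 30/62 = 48.4%, Variant B 21/37 = 56.8% → Variant B
Overall: the original 116/223 = 52.0%, Variant B 100/277 = 36.1% → the original
Variant B wins each user group but the original wins overall — the comparison reverses. Variant B's views skew toward returning users, which has a lower base rate.

Yes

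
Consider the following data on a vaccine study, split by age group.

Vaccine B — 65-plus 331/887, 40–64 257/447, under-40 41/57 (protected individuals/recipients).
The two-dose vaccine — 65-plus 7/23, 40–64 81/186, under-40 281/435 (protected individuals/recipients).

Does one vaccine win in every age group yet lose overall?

65-plus: Vaccine B 331/887 = 37.3%, the two-dose vaccine 7/23 = 30.4% → Vaccine B
40–64: Vaccine B 257/447 = 57.5%, the two-dose vaccine 81/186 = 43.5% → Vaccine B
Under-40: Vaccine B 41/57 = 71.9%, the two-dose vaccine 281/435 = 64.6% → Vaccine B
Overall: Vaccine B 629/1391 = 45.2%, the two-dose vaccine 369/644 = 57.3% → the two-dose vaccine
Vaccine B wins each age group but the two-dose vaccine wins overall — the comparison reverses. Vaccine B's recipients skew toward 65-plus, which has a lower base rate.

Yes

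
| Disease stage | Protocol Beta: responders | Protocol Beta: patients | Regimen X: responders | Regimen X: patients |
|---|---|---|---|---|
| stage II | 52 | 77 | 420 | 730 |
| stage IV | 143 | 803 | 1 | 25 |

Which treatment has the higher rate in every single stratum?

Stage II: Protocol Beta 52/77 = 67.5%, Regimen X 420/730 = 57.5% → Protocol Beta
Stage IV: Protocol Beta 143/803 = 17.8%, Regimen X 1/25 = 4.0% → Protocol Beta
Protocol Beta has the higher rate in both groups.

Protocol Beta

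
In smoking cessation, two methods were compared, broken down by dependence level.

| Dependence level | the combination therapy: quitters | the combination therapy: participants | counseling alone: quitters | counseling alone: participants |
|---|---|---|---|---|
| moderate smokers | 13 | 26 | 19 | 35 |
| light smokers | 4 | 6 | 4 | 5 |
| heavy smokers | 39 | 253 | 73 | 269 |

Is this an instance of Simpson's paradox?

Moderate smokers: the combination therapy 13/26 = 50.0%, counseling alone 19/35 = 54.3% → counseling alone
Light smokers: the combination therapy 4/6 = 66.7%, counseling alone 4/5 = 80.0% → counseling alone
Heavy smokers: the combination therapy 39/253 = 15.4%, counseling alone 73/269 = 27.1% → counseling alone
Overall: the combination therapy 56/285 = 19.6%, counseling alone 96/309 = 31.1% → counseling alone
Counseling alone wins overall and in every dependence group — no reversal.

No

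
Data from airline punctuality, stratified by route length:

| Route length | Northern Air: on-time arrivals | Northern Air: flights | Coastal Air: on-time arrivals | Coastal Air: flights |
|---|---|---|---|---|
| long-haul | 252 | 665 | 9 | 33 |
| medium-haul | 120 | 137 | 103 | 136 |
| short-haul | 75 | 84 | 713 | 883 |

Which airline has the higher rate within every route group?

Long-haul: Northern Air 252/665 = 37.9%, Coastal Air 9/33 = 27.3% → Northern Air
Medium-haul: Northern Air 120/137 = 87.6%, Coastal Air 103/136 = 75.7% → Northern Air
Short-haul: Northern Air 75/84 = 89.3%, Coastal Air 713/883 = 80.7% → Northern Air
Northern Air has the higher rate in all 3 groups.

Northern Air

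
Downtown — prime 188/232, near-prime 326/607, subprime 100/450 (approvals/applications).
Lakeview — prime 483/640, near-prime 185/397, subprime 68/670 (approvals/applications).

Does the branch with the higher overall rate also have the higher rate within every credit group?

Prime: Downtown 188/232 = 81.0%, Lakeview 483/640 = 75.5% → Downtown
Near-prime: Downtown 326/607 = 53.7%, Lakeview 185/397 = 46.6% → Downtown
Subprime: Downtown 100/450 = 22.2%, Lakeview 68/670 = 10.1% → Downtown
Overall: Downtown 614/1289 = 47.6%, Lakeview 736/1707 = 43.1% → Downtown
Downtown wins overall and in every credit group — no reversal.

Yes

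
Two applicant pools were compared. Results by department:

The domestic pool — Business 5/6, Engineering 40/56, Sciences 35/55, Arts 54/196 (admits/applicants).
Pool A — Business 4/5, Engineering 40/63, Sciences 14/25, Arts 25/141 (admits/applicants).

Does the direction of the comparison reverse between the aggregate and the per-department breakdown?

No

Business: the domestic pool 5/6 = 83.3%, Pool A 4/5 = 80.0% → the domestic pool
Engineering: the domestic pool 40/56 = 71.4%, Pool A 40/63 = 63.5% → the domestic pool
Sciences: the domestic pool 35/55 = 63.6%, Pool A 14/25 = 56.0% → the domestic pool
Arts: the domestic pool 54/196 = 27.6%, Pool A 25/141 = 17.7% → the domestic pool
Overall: the domestic pool 134/313 = 42.8%, Pool A 83/234 = 35.5% → the domestic pool
The domestic pool wins overall and in every department group — no reversal.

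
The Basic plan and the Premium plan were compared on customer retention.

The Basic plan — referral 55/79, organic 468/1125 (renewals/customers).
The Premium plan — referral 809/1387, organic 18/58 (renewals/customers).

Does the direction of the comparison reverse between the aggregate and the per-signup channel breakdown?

Yes

Referral: the Basic plan 55/79 = 69.6%, the Premium plan 809/1387 = 58.3% → the Basic plan
Organic: the Basic plan 468/1125 = 41.6%, the Premium plan 18/58 = 31.0% → the Basic plan
Overall: the Basic plan 523/1204 = 43.4%, the Premium plan 827/1445 = 57.2% → the Premium plan
The Basic plan wins each signup group but the Premium plan wins overall — the comparison reverses. The Basic plan's customers skew toward organic, which has a lower base rate.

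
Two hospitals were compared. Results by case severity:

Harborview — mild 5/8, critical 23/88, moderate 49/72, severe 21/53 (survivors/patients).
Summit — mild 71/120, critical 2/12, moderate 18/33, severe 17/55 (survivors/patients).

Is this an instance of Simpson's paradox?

Yes

Mild: Harborview 5/8 = 62.5%, Summit 71/120 = 59.2% → Harborview
Critical: Harborview 23/88 = 26.1%, Summit 2/12 = 16.7% → Harborview
Moderate: Harborview 49/72 = 68.1%, Summit 18/33 = 54.5% → Harborview
Severe: Harborview 21/53 = 39.6%, Summit 17/55 = 30.9% → Harborview
Overall: Harborview 98/221 = 44.3%, Summit 108/220 = 49.1% → Summit
Harborview wins each case group but Summit wins overall — the comparison reverses. Harborview's patients skew toward critical, which has a lower base rate.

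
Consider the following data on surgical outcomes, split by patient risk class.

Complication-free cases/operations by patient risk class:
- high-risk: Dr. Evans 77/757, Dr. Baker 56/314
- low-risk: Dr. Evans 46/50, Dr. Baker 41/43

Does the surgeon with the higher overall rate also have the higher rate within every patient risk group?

High-risk: Dr. Evans 77/757 = 10.2%, Dr. Baker 56/314 = 17.8% → Dr. Baker
Low-risk: Dr. Evans 46/50 = 92.0%, Dr. Baker 41/43 = 95.3% → Dr. Baker
Overall: Dr. Evans 123/807 = 15.2%, Dr. Baker 97/357 = 27.2% → Dr. Baker
Dr. Baker wins overall and in every patient risk group — no reversal.

Yes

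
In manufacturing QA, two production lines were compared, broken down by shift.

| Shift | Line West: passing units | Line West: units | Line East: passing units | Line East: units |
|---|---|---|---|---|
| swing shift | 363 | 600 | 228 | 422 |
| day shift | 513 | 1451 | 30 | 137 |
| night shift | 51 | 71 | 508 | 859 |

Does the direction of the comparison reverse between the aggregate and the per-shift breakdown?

Swing shift: Line West 363/600 = 60.5%, Line East 228/422 = 54.0% → Line West
Day shift: Line West 513/1451 = 35.4%, Line East 30/137 = 21.9% → Line West
Night shift: Line West 51/71 = 71.8%, Line East 508/859 = 59.1% → Line West
Overall: Line West 927/2122 = 43.7%, Line East 766/1418 = 54.0% → Line East
Line West wins each shift group but Line East wins overall — the comparison reverses. Line West's units skew toward day shift, which has a lower base rate.

Yes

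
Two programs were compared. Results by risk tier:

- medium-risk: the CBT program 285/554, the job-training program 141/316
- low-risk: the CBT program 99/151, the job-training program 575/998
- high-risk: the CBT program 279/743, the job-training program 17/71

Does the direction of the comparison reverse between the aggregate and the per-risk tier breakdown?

Medium-risk: the CBT program 285/554 = 51.4%, the job-training program 141/316 = 44.6% → the CBT program
Low-risk: the CBT program 99/151 = 65.6%, the job-training program 575/998 = 57.6% → the CBT program
High-risk: the CBT program 279/743 = 37.6%, the job-training program 17/71 = 23.9% → the CBT program
Overall: the CBT program 663/1448 = 45.8%, the job-training program 733/1385 = 52.9% → the job-training program
The CBT program wins each risk group but the job-training program wins overall — the comparison reverses. The CBT program's participants skew toward high-risk, which has a lower base rate.

Yes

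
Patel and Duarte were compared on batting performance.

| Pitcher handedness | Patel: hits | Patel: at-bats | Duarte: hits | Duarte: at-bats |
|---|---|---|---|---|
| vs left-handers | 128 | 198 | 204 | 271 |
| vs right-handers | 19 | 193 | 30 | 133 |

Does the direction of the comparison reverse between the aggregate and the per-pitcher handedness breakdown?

No

Vs left-handers: Patel 128/198 = 64.6%, Duarte 204/271 = 75.3% → Duarte
Vs right-handers: Patel 19/193 = 9.8%, Duarte 30/133 = 22.6% → Duarte
Overall: Patel 147/391 = 37.6%, Duarte 234/404 = 57.9% → Duarte
Duarte wins overall and in every pitcher group — no reversal.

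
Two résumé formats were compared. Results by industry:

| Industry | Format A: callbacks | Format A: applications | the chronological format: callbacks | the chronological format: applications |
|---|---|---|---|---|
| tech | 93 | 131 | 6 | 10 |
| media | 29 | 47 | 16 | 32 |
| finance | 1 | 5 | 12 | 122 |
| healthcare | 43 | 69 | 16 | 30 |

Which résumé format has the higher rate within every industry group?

Format A

Tech: Format A 93/131 = 71.0%, the chronological format 6/10 = 60.0% → Format A
Media: Format A 29/47 = 61.7%, the chronological format 16/32 = 50.0% → Format A
Finance: Format A 1/5 = 20.0%, the chronological format 12/122 = 9.8% → Format A
Healthcare: Format A 43/69 = 62.3%, the chronological format 16/30 = 53.3% → Format A
Format A has the higher rate in all 4 groups.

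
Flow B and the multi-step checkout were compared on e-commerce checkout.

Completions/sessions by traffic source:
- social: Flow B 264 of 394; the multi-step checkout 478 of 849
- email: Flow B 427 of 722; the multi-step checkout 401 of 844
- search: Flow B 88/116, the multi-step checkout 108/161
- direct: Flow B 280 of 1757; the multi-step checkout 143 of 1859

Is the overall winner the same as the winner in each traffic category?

Social: Flow B 264/394 = 67.0%, the multi-step checkout 478/849 = 56.3% → Flow B
Email: Flow B 427/722 = 59.1%, the multi-step checkout 401/844 = 47.5% → Flow B
Search: Flow B 88/116 = 75.9%, the multi-step checkout 108/161 = 67.1% → Flow B
Direct: Flow B 280/1757 = 15.9%, the multi-step checkout 143/1859 = 7.7% → Flow B
Overall: Flow B 1059/2989 = 35.4%, the multi-step checkout 1130/3713 = 30.4% → Flow B
Flow B wins overall and in every traffic group — no reversal.

Yes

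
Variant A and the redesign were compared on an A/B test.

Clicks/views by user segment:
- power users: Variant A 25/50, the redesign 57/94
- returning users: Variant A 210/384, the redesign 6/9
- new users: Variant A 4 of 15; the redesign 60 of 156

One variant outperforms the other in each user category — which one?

Power users: Variant A 25/50 = 50.0%, the redesign 57/94 = 60.6% → the redesign
Returning users: Variant A 210/384 = 54.7%, the redesign 6/9 = 66.7% → the redesign
New users: Variant A 4/15 = 26.7%, the redesign 60/156 = 38.5% → the redesign
The redesign has the higher rate in all 3 groups.

the redesign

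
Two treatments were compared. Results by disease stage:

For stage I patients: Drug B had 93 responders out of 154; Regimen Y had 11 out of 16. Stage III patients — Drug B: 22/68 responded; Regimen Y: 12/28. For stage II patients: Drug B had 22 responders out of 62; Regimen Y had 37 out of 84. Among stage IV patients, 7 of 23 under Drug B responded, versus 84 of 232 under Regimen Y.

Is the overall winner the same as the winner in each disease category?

Stage I: Drug B 93/154 = 60.4%, Regimen Y 11/16 = 68.8% → Regimen Y
Stage III: Drug B 22/68 = 32.4%, Regimen Y 12/28 = 42.9% → Regimen Y
Stage II: Drug B 22/62 = 35.5%, Regimen Y 37/84 = 44.0% → Regimen Y
Stage IV: Drug B 7/23 = 30.4%, Regimen Y 84/232 = 36.2% → Regimen Y
Overall: Drug B 144/307 = 46.9%, Regimen Y 144/360 = 40.0% → Drug B
Regimen Y wins each disease group but Drug B wins overall — the comparison reverses. Regimen Y's patients skew toward stage IV, which has a lower base rate.

No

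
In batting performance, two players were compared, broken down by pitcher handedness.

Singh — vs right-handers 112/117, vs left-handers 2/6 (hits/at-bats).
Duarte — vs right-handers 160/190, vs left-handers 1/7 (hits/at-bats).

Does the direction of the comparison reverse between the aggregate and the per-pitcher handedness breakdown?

No

Vs right-handers: Singh 112/117 = 95.7%, Duarte 160/190 = 84.2% → Singh
Vs left-handers: Singh 2/6 = 33.3%, Duarte 1/7 = 14.3% → Singh
Overall: Singh 114/123 = 92.7%, Duarte 161/197 = 81.7% → Singh
Singh wins overall and in every pitcher group — no reversal.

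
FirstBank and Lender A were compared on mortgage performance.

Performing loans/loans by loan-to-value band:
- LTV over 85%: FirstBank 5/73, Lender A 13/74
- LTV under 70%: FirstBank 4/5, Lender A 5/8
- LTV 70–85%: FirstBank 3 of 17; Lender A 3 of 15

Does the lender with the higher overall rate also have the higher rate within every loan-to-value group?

No

LTV over 85%: FirstBank 5/73 = 6.8%, Lender A 13/74 = 17.6% → Lender A
LTV under 70%: FirstBank 4/5 = 80.0%, Lender A 5/8 = 62.5% → FirstBank
LTV 70–85%: FirstBank 3/17 = 17.6%, Lender A 3/15 = 20.0% → Lender A
Overall: FirstBank 12/95 = 12.6%, Lender A 21/97 = 21.6% → Lender A
Neither sweeps: FirstBank wins 1 of 3 groups, Lender A wins 2. Lender A wins overall but not every group — no Simpson reversal.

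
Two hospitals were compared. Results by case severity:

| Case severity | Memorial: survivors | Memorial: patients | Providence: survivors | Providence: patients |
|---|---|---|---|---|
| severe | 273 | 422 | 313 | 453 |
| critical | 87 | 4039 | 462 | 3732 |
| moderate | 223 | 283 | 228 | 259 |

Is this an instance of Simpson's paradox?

No

Severe: Memorial 273/422 = 64.7%, Providence 313/453 = 69.1% → Providence
Critical: Memorial 87/4039 = 2.2%, Providence 462/3732 = 12.4% → Providence
Moderate: Memorial 223/283 = 78.8%, Providence 228/259 = 88.0% → Providence
Overall: Memorial 583/4744 = 12.3%, Providence 1003/4444 = 22.6% → Providence
Providence wins overall and in every case group — no reversal.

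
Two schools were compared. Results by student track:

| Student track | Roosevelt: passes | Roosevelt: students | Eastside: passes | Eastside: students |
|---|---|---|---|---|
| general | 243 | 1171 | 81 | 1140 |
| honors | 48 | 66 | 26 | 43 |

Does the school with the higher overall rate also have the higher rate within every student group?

Yes

General: Roosevelt 243/1171 = 20.8%, Eastside 81/1140 = 7.1% → Roosevelt
Honors: Roosevelt 48/66 = 72.7%, Eastside 26/43 = 60.5% → Roosevelt
Overall: Roosevelt 291/1237 = 23.5%, Eastside 107/1183 = 9.0% → Roosevelt
Roosevelt wins overall and in every student group — no reversal.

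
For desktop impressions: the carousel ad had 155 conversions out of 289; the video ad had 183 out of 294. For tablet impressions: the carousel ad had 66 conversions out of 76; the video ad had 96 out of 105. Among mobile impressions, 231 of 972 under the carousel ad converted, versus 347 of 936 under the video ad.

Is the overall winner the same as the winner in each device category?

Desktop: the carousel ad 155/289 = 53.6%, the video ad 183/294 = 62.2% → the video ad
Tablet: the carousel ad 66/76 = 86.8%, the video ad 96/105 = 91.4% → the video ad
Mobile: the carousel ad 231/972 = 23.8%, the video ad 347/936 = 37.1% → the video ad
Overall: the carousel ad 452/1337 = 33.8%, the video ad 626/1335 = 46.9% → the video ad
The video ad wins overall and in every device group — no reversal.

Yes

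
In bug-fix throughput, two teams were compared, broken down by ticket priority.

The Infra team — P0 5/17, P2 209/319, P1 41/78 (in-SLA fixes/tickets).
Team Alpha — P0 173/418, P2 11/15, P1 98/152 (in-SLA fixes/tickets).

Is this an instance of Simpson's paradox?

P0: the Infra team 5/17 = 29.4%, Team Alpha 173/418 = 41.4% → Team Alpha
P2: the Infra team 209/319 = 65.5%, Team Alpha 11/15 = 73.3% → Team Alpha
P1: the Infra team 41/78 = 52.6%, Team Alpha 98/152 = 64.5% → Team Alpha
Overall: the Infra team 255/414 = 61.6%, Team Alpha 282/585 = 48.2% → the Infra team
Team Alpha wins each ticket group but the Infra team wins overall — the comparison reverses. Team Alpha's tickets skew toward P0, which has a lower base rate.

Yes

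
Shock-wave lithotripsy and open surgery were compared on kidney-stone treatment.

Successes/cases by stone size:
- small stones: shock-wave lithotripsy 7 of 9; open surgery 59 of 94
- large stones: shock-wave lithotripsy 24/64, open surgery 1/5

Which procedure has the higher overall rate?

Small stones: shock-wave lithotripsy 7/9 = 77.8%, open surgery 59/94 = 62.8% → shock-wave lithotripsy
Large stones: shock-wave lithotripsy 24/64 = 37.5%, open surgery 1/5 = 20.0% → shock-wave lithotripsy
Overall: shock-wave lithotripsy 31/73 = 42.5%, open surgery 60/99 = 60.6% → open surgery
(Shock-wave lithotripsy wins every stone group but open surgery wins overall — shock-wave lithotripsy's cases skew toward the low-rate large stones group.)

open surgery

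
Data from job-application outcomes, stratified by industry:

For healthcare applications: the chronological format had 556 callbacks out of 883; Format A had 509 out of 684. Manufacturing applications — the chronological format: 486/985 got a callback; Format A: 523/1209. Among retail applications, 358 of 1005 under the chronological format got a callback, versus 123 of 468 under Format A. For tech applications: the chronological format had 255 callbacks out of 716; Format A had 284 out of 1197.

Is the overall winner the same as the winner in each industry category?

No

Healthcare: the chronological format 556/883 = 63.0%, Format A 509/684 = 74.4% → Format A
Manufacturing: the chronological format 486/985 = 49.3%, Format A 523/1209 = 43.3% → the chronological format
Retail: the chronological format 358/1005 = 35.6%, Format A 123/468 = 26.3% → the chronological format
Tech: the chronological format 255/716 = 35.6%, Format A 284/1197 = 23.7% → the chronological format
Overall: the chronological format 1655/3589 = 46.1%, Format A 1439/3558 = 40.4% → the chronological format
Neither sweeps: the chronological format wins 3 of 4 groups, Format A wins 1. The chronological format wins overall but not every group — no Simpson reversal.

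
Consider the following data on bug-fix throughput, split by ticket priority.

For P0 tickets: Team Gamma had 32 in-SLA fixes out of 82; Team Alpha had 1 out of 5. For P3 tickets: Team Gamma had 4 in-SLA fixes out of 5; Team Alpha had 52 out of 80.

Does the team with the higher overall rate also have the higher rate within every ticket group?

P0: Team Gamma 32/82 = 39.0%, Team Alpha 1/5 = 20.0% → Team Gamma
P3: Team Gamma 4/5 = 80.0%, Team Alpha 52/80 = 65.0% → Team Gamma
Overall: Team Gamma 36/87 = 41.4%, Team Alpha 53/85 = 62.4% → Team Alpha
Team Gamma wins each ticket group but Team Alpha wins overall — the comparison reverses. Team Gamma's tickets skew toward P0, which has a lower base rate.

No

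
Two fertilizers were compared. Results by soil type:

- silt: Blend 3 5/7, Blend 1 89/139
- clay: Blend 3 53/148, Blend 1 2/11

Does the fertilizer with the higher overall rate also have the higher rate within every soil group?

No

Silt: Blend 3 5/7 = 71.4%, Blend 1 89/139 = 64.0% → Blend 3
Clay: Blend 3 53/148 = 35.8%, Blend 1 2/11 = 18.2% → Blend 3
Overall: Blend 3 58/155 = 37.4%, Blend 1 91/150 = 60.7% → Blend 1
Blend 3 wins each soil group but Blend 1 wins overall — the comparison reverses. Blend 3's plots skew toward clay, which has a lower base rate.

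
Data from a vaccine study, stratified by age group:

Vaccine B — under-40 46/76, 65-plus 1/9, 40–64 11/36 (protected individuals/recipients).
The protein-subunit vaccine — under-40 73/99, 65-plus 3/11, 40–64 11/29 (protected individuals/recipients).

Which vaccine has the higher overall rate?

the protein-subunit vaccine

Under-40: Vaccine B 46/76 = 60.5%, the protein-subunit vaccine 73/99 = 73.7% → the protein-subunit vaccine
65-plus: Vaccine B 1/9 = 11.1%, the protein-subunit vaccine 3/11 = 27.3% → the protein-subunit vaccine
40–64: Vaccine B 11/36 = 30.6%, the protein-subunit vaccine 11/29 = 37.9% → the protein-subunit vaccine
Overall: Vaccine B 58/121 = 47.9%, the protein-subunit vaccine 87/139 = 62.6% → the protein-subunit vaccine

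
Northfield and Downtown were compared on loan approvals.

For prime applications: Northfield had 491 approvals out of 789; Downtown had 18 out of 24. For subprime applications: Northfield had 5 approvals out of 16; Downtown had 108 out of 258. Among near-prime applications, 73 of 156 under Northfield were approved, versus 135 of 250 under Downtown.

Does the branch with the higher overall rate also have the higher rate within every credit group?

No

Prime: Northfield 491/789 = 62.2%, Downtown 18/24 = 75.0% → Downtown
Subprime: Northfield 5/16 = 31.2%, Downtown 108/258 = 41.9% → Downtown
Near-prime: Northfield 73/156 = 46.8%, Downtown 135/250 = 54.0% → Downtown
Overall: Northfield 569/961 = 59.2%, Downtown 261/532 = 49.1% → Northfield
Downtown wins each credit group but Northfield wins overall — the comparison reverses. Downtown's applications skew toward subprime, which has a lower base rate.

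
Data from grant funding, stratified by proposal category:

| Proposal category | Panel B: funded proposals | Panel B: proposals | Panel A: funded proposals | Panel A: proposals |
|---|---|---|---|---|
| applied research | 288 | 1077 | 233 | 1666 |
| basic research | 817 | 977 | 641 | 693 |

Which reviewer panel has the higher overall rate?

Panel B

Applied research: Panel B 288/1077 = 26.7%, Panel A 233/1666 = 14.0% → Panel B
Basic research: Panel B 817/977 = 83.6%, Panel A 641/693 = 92.5% → Panel A
Overall: Panel B 1105/2054 = 53.8%, Panel A 874/2359 = 37.0% → Panel B
(Neither sweeps every proposal group, but Panel B has the higher pooled rate.)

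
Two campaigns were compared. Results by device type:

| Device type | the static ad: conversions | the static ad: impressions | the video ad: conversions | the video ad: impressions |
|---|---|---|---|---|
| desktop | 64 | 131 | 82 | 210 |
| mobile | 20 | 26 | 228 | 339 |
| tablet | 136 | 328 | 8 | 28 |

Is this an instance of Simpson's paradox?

Desktop: the static ad 64/131 = 48.9%, the video ad 82/210 = 39.0% → the static ad
Mobile: the static ad 20/26 = 76.9%, the video ad 228/339 = 67.3% → the static ad
Tablet: the static ad 136/328 = 41.5%, the video ad 8/28 = 28.6% → the static ad
Overall: the static ad 220/485 = 45.4%, the video ad 318/577 = 55.1% → the video ad
The static ad wins each device group but the video ad wins overall — the comparison reverses. The static ad's impressions skew toward tablet, which has a lower base rate.

Yes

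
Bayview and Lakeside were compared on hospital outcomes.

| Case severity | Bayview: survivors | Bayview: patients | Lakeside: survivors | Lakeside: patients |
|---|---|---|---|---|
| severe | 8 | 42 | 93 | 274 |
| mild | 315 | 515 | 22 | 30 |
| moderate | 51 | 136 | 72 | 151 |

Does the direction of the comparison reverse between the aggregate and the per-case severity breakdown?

Severe: Bayview 8/42 = 19.0%, Lakeside 93/274 = 33.9% → Lakeside
Mild: Bayview 315/515 = 61.2%, Lakeside 22/30 = 73.3% → Lakeside
Moderate: Bayview 51/136 = 37.5%, Lakeside 72/151 = 47.7% → Lakeside
Overall: Bayview 374/693 = 54.0%, Lakeside 187/455 = 41.1% → Bayview
Lakeside wins each case group but Bayview wins overall — the comparison reverses. Lakeside's patients skew toward severe, which has a lower base rate.

Yes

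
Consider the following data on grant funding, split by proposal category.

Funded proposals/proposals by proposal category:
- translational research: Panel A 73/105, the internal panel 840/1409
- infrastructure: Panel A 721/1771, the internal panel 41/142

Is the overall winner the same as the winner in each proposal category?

No

Translational research: Panel A 73/105 = 69.5%, the internal panel 840/1409 = 59.6% → Panel A
Infrastructure: Panel A 721/1771 = 40.7%, the internal panel 41/142 = 28.9% → Panel A
Overall: Panel A 794/1876 = 42.3%, the internal panel 881/1551 = 56.8% → the internal panel
Panel A wins each proposal group but the internal panel wins overall — the comparison reverses. Panel A's proposals skew toward infrastructure, which has a lower base rate.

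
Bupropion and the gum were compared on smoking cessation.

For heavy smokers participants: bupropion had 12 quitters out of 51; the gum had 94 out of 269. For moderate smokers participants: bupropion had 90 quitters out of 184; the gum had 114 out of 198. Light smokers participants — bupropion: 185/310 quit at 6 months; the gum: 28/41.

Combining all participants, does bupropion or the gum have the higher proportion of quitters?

bupropion

Heavy smokers: bupropion 12/51 = 23.5%, the gum 94/269 = 34.9% → the gum
Moderate smokers: bupropion 90/184 = 48.9%, the gum 114/198 = 57.6% → the gum
Light smokers: bupropion 185/310 = 59.7%, the gum 28/41 = 68.3% → the gum
Overall: bupropion 287/545 = 52.7%, the gum 236/508 = 46.5% → bupropion
(The gum wins every dependence group but bupropion wins overall — the gum's participants skew toward the low-rate heavy smokers group.)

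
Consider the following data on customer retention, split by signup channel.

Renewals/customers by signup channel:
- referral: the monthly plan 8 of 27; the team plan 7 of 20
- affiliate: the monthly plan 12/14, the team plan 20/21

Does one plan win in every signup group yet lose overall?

Referral: the monthly plan 8/27 = 29.6%, the team plan 7/20 = 35.0% → the team plan
Affiliate: the monthly plan 12/14 = 85.7%, the team plan 20/21 = 95.2% → the team plan
Overall: the monthly plan 20/41 = 48.8%, the team plan 27/41 = 65.9% → the team plan
The team plan wins overall and in every signup group — no reversal.

No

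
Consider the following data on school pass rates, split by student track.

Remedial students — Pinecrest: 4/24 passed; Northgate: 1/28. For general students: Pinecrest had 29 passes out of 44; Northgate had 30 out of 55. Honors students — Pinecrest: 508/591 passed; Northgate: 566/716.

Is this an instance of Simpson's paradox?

Remedial: Pinecrest 4/24 = 16.7%, Northgate 1/28 = 3.6% → Pinecrest
General: Pinecrest 29/44 = 65.9%, Northgate 30/55 = 54.5% → Pinecrest
Honors: Pinecrest 508/591 = 86.0%, Northgate 566/716 = 79.1% → Pinecrest
Overall: Pinecrest 541/659 = 82.1%, Northgate 597/799 = 74.7% → Pinecrest
Pinecrest wins overall and in every student group — no reversal.

No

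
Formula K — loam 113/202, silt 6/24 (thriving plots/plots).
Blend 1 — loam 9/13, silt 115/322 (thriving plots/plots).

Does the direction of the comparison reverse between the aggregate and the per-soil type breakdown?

Loam: Formula K 113/202 = 55.9%, Blend 1 9/13 = 69.2% → Blend 1
Silt: Formula K 6/24 = 25.0%, Blend 1 115/322 = 35.7% → Blend 1
Overall: Formula K 119/226 = 52.7%, Blend 1 124/335 = 37.0% → Formula K
Blend 1 wins each soil group but Formula K wins overall — the comparison reverses. Blend 1's plots skew toward silt, which has a lower base rate.

Yes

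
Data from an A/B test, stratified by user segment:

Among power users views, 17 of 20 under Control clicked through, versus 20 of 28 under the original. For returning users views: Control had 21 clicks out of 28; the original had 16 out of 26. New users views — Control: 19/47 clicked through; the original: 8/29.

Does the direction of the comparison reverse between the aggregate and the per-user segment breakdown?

Power users: Control 17/20 = 85.0%, the original 20/28 = 71.4% → Control
Returning users: Control 21/28 = 75.0%, the original 16/26 = 61.5% → Control
New users: Control 19/47 = 40.4%, the original 8/29 = 27.6% → Control
Overall: Control 57/95 = 60.0%, the original 44/83 = 53.0% → Control
Control wins overall and in every user group — no reversal.

No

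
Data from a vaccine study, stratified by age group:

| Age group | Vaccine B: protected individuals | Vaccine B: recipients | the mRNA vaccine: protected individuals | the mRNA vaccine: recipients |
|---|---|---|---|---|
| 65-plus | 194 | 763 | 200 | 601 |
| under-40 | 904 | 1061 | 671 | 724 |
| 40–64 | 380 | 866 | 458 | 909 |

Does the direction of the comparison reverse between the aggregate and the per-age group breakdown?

65-plus: Vaccine B 194/763 = 25.4%, the mRNA vaccine 200/601 = 33.3% → the mRNA vaccine
Under-40: Vaccine B 904/1061 = 85.2%, the mRNA vaccine 671/724 = 92.7% → the mRNA vaccine
40–64: Vaccine B 380/866 = 43.9%, the mRNA vaccine 458/909 = 50.4% → the mRNA vaccine
Overall: Vaccine B 1478/2690 = 54.9%, the mRNA vaccine 1329/2234 = 59.5% → the mRNA vaccine
The mRNA vaccine wins overall and in every age group — no reversal.

No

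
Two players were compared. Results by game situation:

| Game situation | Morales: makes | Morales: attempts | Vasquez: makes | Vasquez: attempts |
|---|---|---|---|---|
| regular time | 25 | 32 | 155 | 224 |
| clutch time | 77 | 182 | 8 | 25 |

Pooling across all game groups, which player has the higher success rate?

Vasquez

Regular time: Morales 25/32 = 78.1%, Vasquez 155/224 = 69.2% → Morales
Clutch time: Morales 77/182 = 42.3%, Vasquez 8/25 = 32.0% → Morales
Overall: Morales 102/214 = 47.7%, Vasquez 163/249 = 65.5% → Vasquez
(Morales wins every game group but Vasquez wins overall — Morales's attempts skew toward the low-rate clutch time group.)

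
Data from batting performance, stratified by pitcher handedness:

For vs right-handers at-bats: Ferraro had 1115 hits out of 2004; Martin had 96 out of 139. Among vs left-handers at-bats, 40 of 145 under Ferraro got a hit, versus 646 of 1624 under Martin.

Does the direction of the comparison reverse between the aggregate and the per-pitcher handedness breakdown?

Vs right-handers: Ferraro 1115/2004 = 55.6%, Martin 96/139 = 69.1% → Martin
Vs left-handers: Ferraro 40/145 = 27.6%, Martin 646/1624 = 39.8% → Martin
Overall: Ferraro 1155/2149 = 53.7%, Martin 742/1763 = 42.1% → Ferraro
Martin wins each pitcher group but Ferraro wins overall — the comparison reverses. Martin's at-bats skew toward vs left-handers, which has a lower base rate.

Yes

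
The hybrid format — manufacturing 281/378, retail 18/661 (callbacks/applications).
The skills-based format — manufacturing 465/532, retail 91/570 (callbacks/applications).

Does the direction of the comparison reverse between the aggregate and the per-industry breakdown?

Manufacturing: the hybrid format 281/378 = 74.3%, the skills-based format 465/532 = 87.4% → the skills-based format
Retail: the hybrid format 18/661 = 2.7%, the skills-based format 91/570 = 16.0% → the skills-based format
Overall: the hybrid format 299/1039 = 28.8%, the skills-based format 556/1102 = 50.5% → the skills-based format
The skills-based format wins overall and in every industry group — no reversal.

No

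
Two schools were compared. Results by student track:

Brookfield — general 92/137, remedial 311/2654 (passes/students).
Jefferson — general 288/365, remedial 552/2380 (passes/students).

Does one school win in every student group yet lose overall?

No

General: Brookfield 92/137 = 67.2%, Jefferson 288/365 = 78.9% → Jefferson
Remedial: Brookfield 311/2654 = 11.7%, Jefferson 552/2380 = 23.2% → Jefferson
Overall: Brookfield 403/2791 = 14.4%, Jefferson 840/2745 = 30.6% → Jefferson
Jefferson wins overall and in every student group — no reversal.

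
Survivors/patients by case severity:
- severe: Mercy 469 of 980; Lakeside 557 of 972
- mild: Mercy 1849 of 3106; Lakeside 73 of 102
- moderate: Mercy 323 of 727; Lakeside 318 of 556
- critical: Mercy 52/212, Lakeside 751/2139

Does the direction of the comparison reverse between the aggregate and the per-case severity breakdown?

Severe: Mercy 469/980 = 47.9%, Lakeside 557/972 = 57.3% → Lakeside
Mild: Mercy 1849/3106 = 59.5%, Lakeside 73/102 = 71.6% → Lakeside
Moderate: Mercy 323/727 = 44.4%, Lakeside 318/556 = 57.2% → Lakeside
Critical: Mercy 52/212 = 24.5%, Lakeside 751/2139 = 35.1% → Lakeside
Overall: Mercy 2693/5025 = 53.6%, Lakeside 1699/3769 = 45.1% → Mercy
Lakeside wins each case group but Mercy wins overall — the comparison reverses. Lakeside's patients skew toward critical, which has a lower base rate.

Yes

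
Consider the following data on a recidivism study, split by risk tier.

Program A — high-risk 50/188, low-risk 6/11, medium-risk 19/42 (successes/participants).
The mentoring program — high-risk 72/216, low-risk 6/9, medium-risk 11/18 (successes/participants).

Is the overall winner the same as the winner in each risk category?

Yes

High-risk: Program A 50/188 = 26.6%, the mentoring program 72/216 = 33.3% → the mentoring program
Low-risk: Program A 6/11 = 54.5%, the mentoring program 6/9 = 66.7% → the mentoring program
Medium-risk: Program A 19/42 = 45.2%, the mentoring program 11/18 = 61.1% → the mentoring program
Overall: Program A 75/241 = 31.1%, the mentoring program 89/243 = 36.6% → the mentoring program
The mentoring program wins overall and in every risk group — no reversal.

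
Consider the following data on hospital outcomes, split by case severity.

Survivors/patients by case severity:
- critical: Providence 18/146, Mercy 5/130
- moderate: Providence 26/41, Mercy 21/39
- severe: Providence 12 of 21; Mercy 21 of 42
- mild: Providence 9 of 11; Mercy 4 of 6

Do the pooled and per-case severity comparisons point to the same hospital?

Critical: Providence 18/146 = 12.3%, Mercy 5/130 = 3.8% → Providence
Moderate: Providence 26/41 = 63.4%, Mercy 21/39 = 53.8% → Providence
Severe: Providence 12/21 = 57.1%, Mercy 21/42 = 50.0% → Providence
Mild: Providence 9/11 = 81.8%, Mercy 4/6 = 66.7% → Providence
Overall: Providence 65/219 = 29.7%, Mercy 51/217 = 23.5% → Providence
Providence wins overall and in every case group — no reversal.

Yes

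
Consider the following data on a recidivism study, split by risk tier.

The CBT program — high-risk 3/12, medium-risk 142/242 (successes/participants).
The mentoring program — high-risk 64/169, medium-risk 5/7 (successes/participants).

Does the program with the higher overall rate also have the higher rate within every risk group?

High-risk: the CBT program 3/12 = 25.0%, the mentoring program 64/169 = 37.9% → the mentoring program
Medium-risk: the CBT program 142/242 = 58.7%, the mentoring program 5/7 = 71.4% → the mentoring program
Overall: the CBT program 145/254 = 57.1%, the mentoring program 69/176 = 39.2% → the CBT program
The mentoring program wins each risk group but the CBT program wins overall — the comparison reverses. The mentoring program's participants skew toward high-risk, which has a lower base rate.

No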